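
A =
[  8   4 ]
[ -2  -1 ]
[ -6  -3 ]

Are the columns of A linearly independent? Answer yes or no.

no

Row reduce A to echelon form.
R2 ← R2 + (1/4)·R1: [0, 0]
R3 ← R3 + (3/4)·R1: [0, 0]
1 pivot among 2 columns.
Only 1 < 2 pivot columns, so the columns are linearly dependent.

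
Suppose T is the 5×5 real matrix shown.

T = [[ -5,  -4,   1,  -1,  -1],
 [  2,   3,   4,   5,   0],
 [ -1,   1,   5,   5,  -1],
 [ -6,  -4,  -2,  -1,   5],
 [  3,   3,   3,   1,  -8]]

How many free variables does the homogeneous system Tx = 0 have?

0

Row reduce to echelon form.
R2 ← R2 + (2/5)·R1: [0, 7/5, 22/5, 23/5, -2/5]
R3 ← R3 − (1/5)·R1: [0, 9/5, 24/5, 26/5, -4/5]
R4 ← R4 − (6/5)·R1: [0, 4/5, -16/5, 1/5, 31/5]
R5 ← R5 + (3/5)·R1: [0, 3/5, 18/5, 2/5, -43/5]
R3 ← R3 − (9/7)·R2: [0, 0, -6/7, -5/7, -2/7]
R4 ← R4 − (4/7)·R2: [0, 0, -40/7, -17/7, 45/7]
R5 ← R5 − (3/7)·R2: [0, 0, 12/7, -11/7, -59/7]
R4 ← R4 − (20/3)·R3: [0, 0, 0, 7/3, 25/3]
R5 ← R5 + (2)·R3: [0, 0, 0, -3, -9]
R5 ← R5 + (9/7)·R4: [0, 0, 0, 0, 12/7]
5 nonzero rows, so rank(T) = 5.
T has 5 columns; by rank–nullity, nullity = 5 − 5 = 0.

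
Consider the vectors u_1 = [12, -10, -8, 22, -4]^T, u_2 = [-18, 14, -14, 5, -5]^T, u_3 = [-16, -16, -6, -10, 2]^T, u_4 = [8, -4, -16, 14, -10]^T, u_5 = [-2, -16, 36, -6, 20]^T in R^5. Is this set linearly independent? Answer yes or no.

Form the matrix with these vectors as rows and row reduce.
R2 ← R2 + (3/2)·R1: [0, -1, -26, 38, -11]
R3 ← R3 + (4/3)·R1: [0, -88/3, -50/3, 58/3, -10/3]
R4 ← R4 − (2/3)·R1: [0, 8/3, -32/3, -2/3, -22/3]
R5 ← R5 + (1/6)·R1: [0, -53/3, 104/3, -7/3, 58/3]
R3 ← R3 − (88/3)·R2: [0, 0, 746, -3286/3, 958/3]
R4 ← R4 + (8/3)·R2: [0, 0, -80, 302/3, -110/3]
R5 ← R5 − (53/3)·R2: [0, 0, 494, -2021/3, 641/3]
R4 ← R4 + (40/373)·R3: [0, 0, 0, -18794/1119, -2710/1119]
R5 ← R5 − (247/373)·R3: [0, 0, 0, 57809/1119, 2467/1119]
R5 ← R5 + (57809/18794)·R4: [0, 0, 0, 0, -49284/9397]
5 nonzero rows, so the 5 vectors span a space of dimension 5.
Since 5 = 5, the vectors are linearly independent.

yes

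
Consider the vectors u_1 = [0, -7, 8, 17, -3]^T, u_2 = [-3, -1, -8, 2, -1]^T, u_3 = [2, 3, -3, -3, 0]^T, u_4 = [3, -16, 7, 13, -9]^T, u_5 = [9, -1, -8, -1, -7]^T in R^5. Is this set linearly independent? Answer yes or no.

Form the matrix with these vectors as rows and row reduce.
Swap R1 ↔ R2
R3 ← R3 + (2/3)·R1: [0, 7/3, -25/3, -5/3, -2/3]
R4 ← R4 + R1: [0, -17, -1, 15, -10]
R5 ← R5 + (3)·R1: [0, -4, -32, 5, -10]
R3 ← R3 + (1/3)·R2: [0, 0, -17/3, 4, -5/3]
R4 ← R4 − (17/7)·R2: [0, 0, -143/7, -184/7, -19/7]
R5 ← R5 − (4/7)·R2: [0, 0, -256/7, -33/7, -58/7]
R4 ← R4 − (429/119)·R3: [0, 0, 0, -692/17, 56/17]
R5 ← R5 − (768/119)·R3: [0, 0, 0, -519/17, 42/17]
R5 ← R5 − (3/4)·R4: [0, 0, 0, 0, 0]
4 nonzero rows, so the 5 vectors span a space of dimension 4.
Since 4 < 5, the vectors are linearly dependent.

no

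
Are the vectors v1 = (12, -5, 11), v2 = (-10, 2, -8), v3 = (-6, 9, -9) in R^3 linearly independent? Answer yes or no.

Form the matrix with these vectors as rows and row reduce.
R2 ← R2 + (5/6)·R1: [0, -13/6, 7/6]
R3 ← R3 + (1/2)·R1: [0, 13/2, -7/2]
R3 ← R3 + (3)·R2: [0, 0, 0]
2 nonzero rows, so the 3 vectors span a space of dimension 2.
Since 2 < 3, the vectors are linearly dependent.

no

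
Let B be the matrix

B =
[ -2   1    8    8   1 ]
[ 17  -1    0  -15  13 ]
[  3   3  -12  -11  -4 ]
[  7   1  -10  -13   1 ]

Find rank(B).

Row reduce to echelon form.
R2 ← R2 + (17/2)·R1: [0, 15/2, 68, 53, 43/2]
R3 ← R3 + (3/2)·R1: [0, 9/2, 0, 1, -5/2]
R4 ← R4 + (7/2)·R1: [0, 9/2, 18, 15, 9/2]
R3 ← R3 − (3/5)·R2: [0, 0, -204/5, -154/5, -77/5]
R4 ← R4 − (3/5)·R2: [0, 0, -114/5, -84/5, -42/5]
R4 ← R4 − (19/34)·R3: [0, 0, 0, 7/17, 7/34]
Echelon form has 4 nonzero rows, so rank(B) = 4.

4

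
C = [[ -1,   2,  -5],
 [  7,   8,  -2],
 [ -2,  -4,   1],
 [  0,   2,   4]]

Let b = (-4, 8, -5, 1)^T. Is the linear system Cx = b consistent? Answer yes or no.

Row reduce the augmented matrix [C | b].
R2 ← R2 + (7)·R1: [0, 22, -37, -20]
R3 ← R3 − (2)·R1: [0, -8, 11, 3]
R3 ← R3 + (4/11)·R2: [0, 0, -27/11, -47/11]
R4 ← R4 − (1/11)·R2: [0, 0, 81/11, 31/11]
R4 ← R4 + (3)·R3: [0, 0, 0, -10]
The echelon form has 4 nonzero rows; the last pivot sits in the augmented column, so rank(C) = 3 but rank([C|b]) = 4.
Since the ranks differ, the system is inconsistent.

no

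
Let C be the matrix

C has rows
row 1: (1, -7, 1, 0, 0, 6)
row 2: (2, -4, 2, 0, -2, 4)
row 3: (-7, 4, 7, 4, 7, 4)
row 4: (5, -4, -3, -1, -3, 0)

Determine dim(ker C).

Row reduce to echelon form.
R2 ← R2 − (2)·R1: [0, 10, 0, 0, -2, -8]
R3 ← R3 + (7)·R1: [0, -45, 14, 4, 7, 46]
R4 ← R4 − (5)·R1: [0, 31, -8, -1, -3, -30]
R3 ← R3 + (9/2)·R2: [0, 0, 14, 4, -2, 10]
R4 ← R4 − (31/10)·R2: [0, 0, -8, -1, 16/5, -26/5]
R4 ← R4 + (4/7)·R3: [0, 0, 0, 9/7, 72/35, 18/35]
4 nonzero rows, so rank(C) = 4.
C has 6 columns; by rank–nullity, nullity = 6 − 4 = 2.

2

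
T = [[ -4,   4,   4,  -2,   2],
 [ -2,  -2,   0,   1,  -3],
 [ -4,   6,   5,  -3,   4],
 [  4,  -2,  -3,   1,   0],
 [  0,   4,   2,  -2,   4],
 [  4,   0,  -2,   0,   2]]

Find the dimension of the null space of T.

3

Row reduce to echelon form.
R2 ← R2 − (1/2)·R1: [0, -4, -2, 2, -4]
R3 ← R3 − R1: [0, 2, 1, -1, 2]
R4 ← R4 + R1: [0, 2, 1, -1, 2]
R6 ← R6 + R1: [0, 4, 2, -2, 4]
R3 ← R3 + (1/2)·R2: [0, 0, 0, 0, 0]
R4 ← R4 + (1/2)·R2: [0, 0, 0, 0, 0]
R5 ← R5 + R2: [0, 0, 0, 0, 0]
R6 ← R6 + R2: [0, 0, 0, 0, 0]
2 nonzero rows, so rank(T) = 2.
T has 5 columns; by rank–nullity, nullity = 5 − 2 = 3.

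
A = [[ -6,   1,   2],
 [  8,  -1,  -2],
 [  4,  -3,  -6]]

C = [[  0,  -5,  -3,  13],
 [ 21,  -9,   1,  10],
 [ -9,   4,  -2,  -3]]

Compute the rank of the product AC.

2

First compute AC:
[[  3,  29,  15, -74],
 [ -3, -39, -21, 100],
 [ -9, -17,  -3,  40]]
Now row reduce the product.
R2 ← R2 + R1: [0, -10, -6, 26]
R3 ← R3 + (3)·R1: [0, 70, 42, -182]
R3 ← R3 + (7)·R2: [0, 0, 0, 0]
2 nonzero rows, so rank(AC) = 2.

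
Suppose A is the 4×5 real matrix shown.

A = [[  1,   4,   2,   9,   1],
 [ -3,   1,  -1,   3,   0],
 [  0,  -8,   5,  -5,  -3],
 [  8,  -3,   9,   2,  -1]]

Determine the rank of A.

3

Row reduce to echelon form.
R2 ← R2 + (3)·R1: [0, 13, 5, 30, 3]
R4 ← R4 − (8)·R1: [0, -35, -7, -70, -9]
R3 ← R3 + (8/13)·R2: [0, 0, 105/13, 175/13, -15/13]
R4 ← R4 + (35/13)·R2: [0, 0, 84/13, 140/13, -12/13]
R4 ← R4 − (4/5)·R3: [0, 0, 0, 0, 0]
Echelon form has 3 nonzero rows, so rank(A) = 3.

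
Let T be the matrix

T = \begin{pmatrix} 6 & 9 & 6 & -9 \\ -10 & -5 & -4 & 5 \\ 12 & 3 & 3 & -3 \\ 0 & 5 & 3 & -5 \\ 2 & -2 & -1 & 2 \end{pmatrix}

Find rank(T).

Row reduce to echelon form.
R2 ← R2 + (5/3)·R1: [0, 10, 6, -10]
R3 ← R3 − (2)·R1: [0, -15, -9, 15]
R5 ← R5 − (1/3)·R1: [0, -5, -3, 5]
R3 ← R3 + (3/2)·R2: [0, 0, 0, 0]
R4 ← R4 − (1/2)·R2: [0, 0, 0, 0]
R5 ← R5 + (1/2)·R2: [0, 0, 0, 0]
Echelon form has 2 nonzero rows, so rank(T) = 2.

2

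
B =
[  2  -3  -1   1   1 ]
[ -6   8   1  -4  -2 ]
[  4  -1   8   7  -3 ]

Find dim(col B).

Row reduce to echelon form.
R2 ← R2 + (3)·R1: [0, -1, -2, -1, 1]
R3 ← R3 − (2)·R1: [0, 5, 10, 5, -5]
R3 ← R3 + (5)·R2: [0, 0, 0, 0, 0]
Echelon form has 2 nonzero rows, so rank(B) = 2.
The column space has dimension equal to the rank: 2.

2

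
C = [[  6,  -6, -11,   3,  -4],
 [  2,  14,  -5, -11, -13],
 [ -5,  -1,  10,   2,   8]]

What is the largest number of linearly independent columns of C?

Row reduce to echelon form.
R2 ← R2 − (1/3)·R1: [0, 16, -4/3, -12, -35/3]
R3 ← R3 + (5/6)·R1: [0, -6, 5/6, 9/2, 14/3]
R3 ← R3 + (3/8)·R2: [0, 0, 1/3, 0, 7/24]
Echelon form has 3 nonzero rows, so rank(C) = 3.
The rank gives the maximum number of linearly independent columns: 3.

3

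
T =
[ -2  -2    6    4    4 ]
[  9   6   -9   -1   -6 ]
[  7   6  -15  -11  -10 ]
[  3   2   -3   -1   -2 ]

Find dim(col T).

3

Row reduce to echelon form.
R2 ← R2 + (9/2)·R1: [0, -3, 18, 17, 12]
R3 ← R3 + (7/2)·R1: [0, -1, 6, 3, 4]
R4 ← R4 + (3/2)·R1: [0, -1, 6, 5, 4]
R3 ← R3 − (1/3)·R2: [0, 0, 0, -8/3, 0]
R4 ← R4 − (1/3)·R2: [0, 0, 0, -2/3, 0]
R4 ← R4 − (1/4)·R3: [0, 0, 0, 0, 0]
Echelon form has 3 nonzero rows, so rank(T) = 3.
The column space has dimension equal to the rank: 3.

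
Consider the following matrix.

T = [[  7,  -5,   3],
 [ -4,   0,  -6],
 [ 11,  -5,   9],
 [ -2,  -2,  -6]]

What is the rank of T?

2

Row reduce to echelon form.
R2 ← R2 + (4/7)·R1: [0, -20/7, -30/7]
R3 ← R3 − (11/7)·R1: [0, 20/7, 30/7]
R4 ← R4 + (2/7)·R1: [0, -24/7, -36/7]
R3 ← R3 + R2: [0, 0, 0]
R4 ← R4 − (6/5)·R2: [0, 0, 0]
Echelon form has 2 nonzero rows, so rank(T) = 2.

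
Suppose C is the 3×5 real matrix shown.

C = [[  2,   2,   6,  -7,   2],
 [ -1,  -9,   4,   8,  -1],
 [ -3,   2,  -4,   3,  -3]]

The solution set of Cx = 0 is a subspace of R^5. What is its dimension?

2

Row reduce to echelon form.
R2 ← R2 + (1/2)·R1: [0, -8, 7, 9/2, 0]
R3 ← R3 + (3/2)·R1: [0, 5, 5, -15/2, 0]
R3 ← R3 + (5/8)·R2: [0, 0, 75/8, -75/16, 0]
3 nonzero rows, so rank(C) = 3.
C has 5 columns; by rank–nullity, nullity = 5 − 3 = 2.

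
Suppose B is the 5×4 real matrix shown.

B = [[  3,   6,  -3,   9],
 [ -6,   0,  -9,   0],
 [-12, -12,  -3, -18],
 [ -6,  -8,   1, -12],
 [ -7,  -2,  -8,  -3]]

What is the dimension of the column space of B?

Row reduce to echelon form.
R2 ← R2 + (2)·R1: [0, 12, -15, 18]
R3 ← R3 + (4)·R1: [0, 12, -15, 18]
R4 ← R4 + (2)·R1: [0, 4, -5, 6]
R5 ← R5 + (7/3)·R1: [0, 12, -15, 18]
R3 ← R3 − R2: [0, 0, 0, 0]
R4 ← R4 − (1/3)·R2: [0, 0, 0, 0]
R5 ← R5 − R2: [0, 0, 0, 0]
Echelon form has 2 nonzero rows, so rank(B) = 2.
The column space has dimension equal to the rank: 2.

2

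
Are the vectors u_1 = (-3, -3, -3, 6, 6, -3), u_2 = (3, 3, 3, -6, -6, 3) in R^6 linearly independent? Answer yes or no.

Form the matrix with these vectors as rows and row reduce.
R2 ← R2 + R1: [0, 0, 0, 0, 0, 0]
1 nonzero row, so the 2 vectors span a space of dimension 1.
Since 1 < 2, the vectors are linearly dependent.

no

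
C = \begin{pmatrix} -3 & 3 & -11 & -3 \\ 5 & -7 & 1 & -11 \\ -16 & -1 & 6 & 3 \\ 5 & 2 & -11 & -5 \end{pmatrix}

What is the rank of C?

Row reduce to echelon form.
R2 ← R2 + (5/3)·R1: [0, -2, -52/3, -16]
R3 ← R3 − (16/3)·R1: [0, -17, 194/3, 19]
R4 ← R4 + (5/3)·R1: [0, 7, -88/3, -10]
R3 ← R3 − (17/2)·R2: [0, 0, 212, 155]
R4 ← R4 + (7/2)·R2: [0, 0, -90, -66]
R4 ← R4 + (45/106)·R3: [0, 0, 0, -21/106]
Echelon form has 4 nonzero rows, so rank(C) = 4.

4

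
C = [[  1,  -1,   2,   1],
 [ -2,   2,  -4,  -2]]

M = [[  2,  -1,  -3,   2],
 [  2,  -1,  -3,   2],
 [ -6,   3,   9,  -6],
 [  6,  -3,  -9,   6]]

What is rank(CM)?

First compute CM:
[[ -6,   3,   9,  -6],
 [ 12,  -6, -18,  12]]
Now row reduce the product.
R2 ← R2 + (2)·R1: [0, 0, 0, 0]
1 nonzero row, so rank(CM) = 1.

1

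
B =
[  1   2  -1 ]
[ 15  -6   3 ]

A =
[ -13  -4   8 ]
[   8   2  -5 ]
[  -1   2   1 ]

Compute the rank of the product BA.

2

First compute BA:
[[  4,  -2,  -3],
 [-246, -66, 153]]
Now row reduce the product.
R2 ← R2 + (123/2)·R1: [0, -189, -63/2]
2 nonzero rows, so rank(BA) = 2.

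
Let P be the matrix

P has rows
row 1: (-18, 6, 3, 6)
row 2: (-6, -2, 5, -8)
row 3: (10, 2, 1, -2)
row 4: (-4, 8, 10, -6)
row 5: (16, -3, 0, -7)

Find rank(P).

Row reduce to echelon form.
R2 ← R2 − (1/3)·R1: [0, -4, 4, -10]
R3 ← R3 + (5/9)·R1: [0, 16/3, 8/3, 4/3]
R4 ← R4 − (2/9)·R1: [0, 20/3, 28/3, -22/3]
R5 ← R5 + (8/9)·R1: [0, 7/3, 8/3, -5/3]
R3 ← R3 + (4/3)·R2: [0, 0, 8, -12]
R4 ← R4 + (5/3)·R2: [0, 0, 16, -24]
R5 ← R5 + (7/12)·R2: [0, 0, 5, -15/2]
R4 ← R4 − (2)·R3: [0, 0, 0, 0]
R5 ← R5 − (5/8)·R3: [0, 0, 0, 0]
Echelon form has 3 nonzero rows, so rank(P) = 3.

3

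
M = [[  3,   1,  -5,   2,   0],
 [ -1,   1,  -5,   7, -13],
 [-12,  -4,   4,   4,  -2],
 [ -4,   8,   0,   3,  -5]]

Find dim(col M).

4

Row reduce to echelon form.
R2 ← R2 + (1/3)·R1: [0, 4/3, -20/3, 23/3, -13]
R3 ← R3 + (4)·R1: [0, 0, -16, 12, -2]
R4 ← R4 + (4/3)·R1: [0, 28/3, -20/3, 17/3, -5]
R4 ← R4 − (7)·R2: [0, 0, 40, -48, 86]
R4 ← R4 + (5/2)·R3: [0, 0, 0, -18, 81]
Echelon form has 4 nonzero rows, so rank(M) = 4.
The column space has dimension equal to the rank: 4.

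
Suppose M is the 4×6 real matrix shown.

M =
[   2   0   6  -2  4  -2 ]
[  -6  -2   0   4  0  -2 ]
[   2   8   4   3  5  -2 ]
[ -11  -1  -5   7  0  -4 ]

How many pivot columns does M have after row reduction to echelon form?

4

Row reduce to echelon form.
R2 ← R2 + (3)·R1: [0, -2, 18, -2, 12, -8]
R3 ← R3 − R1: [0, 8, -2, 5, 1, 0]
R4 ← R4 + (11/2)·R1: [0, -1, 28, -4, 22, -15]
R3 ← R3 + (4)·R2: [0, 0, 70, -3, 49, -32]
R4 ← R4 − (1/2)·R2: [0, 0, 19, -3, 16, -11]
R4 ← R4 − (19/70)·R3: [0, 0, 0, -153/70, 27/10, -81/35]
Echelon form has 4 nonzero rows, so rank(M) = 4.
Each nonzero row contributes one pivot column: 4 pivot columns.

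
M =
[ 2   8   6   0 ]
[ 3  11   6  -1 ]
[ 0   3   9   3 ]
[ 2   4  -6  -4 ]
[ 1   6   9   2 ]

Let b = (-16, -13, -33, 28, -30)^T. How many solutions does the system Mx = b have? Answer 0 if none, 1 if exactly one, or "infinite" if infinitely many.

Row reduce the augmented matrix [M | b].
R2 ← R2 − (3/2)·R1: [0, -1, -3, -1, 11]
R4 ← R4 − R1: [0, -4, -12, -4, 44]
R5 ← R5 − (1/2)·R1: [0, 2, 6, 2, -22]
R3 ← R3 + (3)·R2: [0, 0, 0, 0, 0]
R4 ← R4 − (4)·R2: [0, 0, 0, 0, 0]
R5 ← R5 + (2)·R2: [0, 0, 0, 0, 0]
The echelon form has 2 nonzero rows, and every pivot lies in the first 4 columns, so rank(M) = rank([M|b]) = 2.
The system is consistent.
rank = 2 < 4 unknowns, so there are infinitely many solutions.

infinite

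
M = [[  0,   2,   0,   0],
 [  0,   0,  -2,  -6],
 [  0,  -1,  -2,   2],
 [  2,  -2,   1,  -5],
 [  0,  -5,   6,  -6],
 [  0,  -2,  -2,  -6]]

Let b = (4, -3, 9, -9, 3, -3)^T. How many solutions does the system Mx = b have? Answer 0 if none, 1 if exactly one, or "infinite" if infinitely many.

0

Row reduce the augmented matrix [M | b].
Swap R1 ↔ R4
Swap R2 ↔ R3
R4 ← R4 + (2)·R2: [0, 0, -4, 4, 22]
R5 ← R5 − (5)·R2: [0, 0, 16, -16, -42]
R6 ← R6 − (2)·R2: [0, 0, 2, -10, -21]
R4 ← R4 − (2)·R3: [0, 0, 0, 16, 28]
R5 ← R5 + (8)·R3: [0, 0, 0, -64, -66]
R6 ← R6 + R3: [0, 0, 0, -16, -24]
R5 ← R5 + (4)·R4: [0, 0, 0, 0, 46]
R6 ← R6 + R4: [0, 0, 0, 0, 4]
R6 ← R6 − (2/23)·R5: [0, 0, 0, 0, 0]
The echelon form has 5 nonzero rows; the last pivot sits in the augmented column, so rank(M) = 4 but rank([M|b]) = 5.
Since the ranks differ, the system is inconsistent.
It has no solutions.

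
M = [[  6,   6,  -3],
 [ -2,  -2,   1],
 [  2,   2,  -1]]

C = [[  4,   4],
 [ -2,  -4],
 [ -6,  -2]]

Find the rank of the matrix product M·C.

First compute MC:
[[ 30,   6],
 [-10,  -2],
 [ 10,   2]]
Now row reduce the product.
R2 ← R2 + (1/3)·R1: [0, 0]
R3 ← R3 − (1/3)·R1: [0, 0]
1 nonzero row, so rank(MC) = 1.

1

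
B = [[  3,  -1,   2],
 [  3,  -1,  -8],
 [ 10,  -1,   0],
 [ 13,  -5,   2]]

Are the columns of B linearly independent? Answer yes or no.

Row reduce B to echelon form.
R2 ← R2 − R1: [0, 0, -10]
R3 ← R3 − (10/3)·R1: [0, 7/3, -20/3]
R4 ← R4 − (13/3)·R1: [0, -2/3, -20/3]
Swap R2 ↔ R3
R4 ← R4 + (2/7)·R2: [0, 0, -60/7]
R4 ← R4 − (6/7)·R3: [0, 0, 0]
3 pivots among 3 columns.
Every column is a pivot column, so the columns are linearly independent.

yes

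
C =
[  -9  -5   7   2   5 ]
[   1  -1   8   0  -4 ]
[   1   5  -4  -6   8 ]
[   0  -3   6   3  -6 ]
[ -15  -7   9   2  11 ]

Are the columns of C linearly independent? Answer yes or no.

Row reduce C to echelon form.
R2 ← R2 + (1/9)·R1: [0, -14/9, 79/9, 2/9, -31/9]
R3 ← R3 + (1/9)·R1: [0, 40/9, -29/9, -52/9, 77/9]
R5 ← R5 − (5/3)·R1: [0, 4/3, -8/3, -4/3, 8/3]
R3 ← R3 + (20/7)·R2: [0, 0, 153/7, -36/7, -9/7]
R4 ← R4 − (27/14)·R2: [0, 0, -153/14, 18/7, 9/14]
R5 ← R5 + (6/7)·R2: [0, 0, 34/7, -8/7, -2/7]
R4 ← R4 + (1/2)·R3: [0, 0, 0, 0, 0]
R5 ← R5 − (2/9)·R3: [0, 0, 0, 0, 0]
3 pivots among 5 columns.
Only 3 < 5 pivot columns, so the columns are linearly dependent.

no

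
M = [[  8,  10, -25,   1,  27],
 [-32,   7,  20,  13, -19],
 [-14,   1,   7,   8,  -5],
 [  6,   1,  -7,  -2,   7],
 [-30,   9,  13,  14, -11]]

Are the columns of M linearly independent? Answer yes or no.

no

Row reduce M to echelon form.
R2 ← R2 + (4)·R1: [0, 47, -80, 17, 89]
R3 ← R3 + (7/4)·R1: [0, 37/2, -147/4, 39/4, 169/4]
R4 ← R4 − (3/4)·R1: [0, -13/2, 47/4, -11/4, -53/4]
R5 ← R5 + (15/4)·R1: [0, 93/2, -323/4, 71/4, 361/4]
R3 ← R3 − (37/94)·R2: [0, 0, -989/188, 575/188, 1357/188]
R4 ← R4 + (13/94)·R2: [0, 0, 129/188, -75/188, -177/188]
R5 ← R5 − (93/94)·R2: [0, 0, -301/188, 175/188, 413/188]
R4 ← R4 + (3/23)·R3: [0, 0, 0, 0, 0]
R5 ← R5 − (7/23)·R3: [0, 0, 0, 0, 0]
3 pivots among 5 columns.
Only 3 < 5 pivot columns, so the columns are linearly dependent.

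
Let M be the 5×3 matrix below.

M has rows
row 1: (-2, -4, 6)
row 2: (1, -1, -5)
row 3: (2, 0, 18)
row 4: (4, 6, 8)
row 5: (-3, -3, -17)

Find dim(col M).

Row reduce to echelon form.
R2 ← R2 + (1/2)·R1: [0, -3, -2]
R3 ← R3 + R1: [0, -4, 24]
R4 ← R4 + (2)·R1: [0, -2, 20]
R5 ← R5 − (3/2)·R1: [0, 3, -26]
R3 ← R3 − (4/3)·R2: [0, 0, 80/3]
R4 ← R4 − (2/3)·R2: [0, 0, 64/3]
R5 ← R5 + R2: [0, 0, -28]
R4 ← R4 − (4/5)·R3: [0, 0, 0]
R5 ← R5 + (21/20)·R3: [0, 0, 0]
Echelon form has 3 nonzero rows, so rank(M) = 3.
The column space has dimension equal to the rank: 3.

3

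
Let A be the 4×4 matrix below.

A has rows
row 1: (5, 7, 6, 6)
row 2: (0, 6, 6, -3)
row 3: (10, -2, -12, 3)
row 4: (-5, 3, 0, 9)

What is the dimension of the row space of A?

Row reduce to echelon form.
R3 ← R3 − (2)·R1: [0, -16, -24, -9]
R4 ← R4 + R1: [0, 10, 6, 15]
R3 ← R3 + (8/3)·R2: [0, 0, -8, -17]
R4 ← R4 − (5/3)·R2: [0, 0, -4, 20]
R4 ← R4 − (1/2)·R3: [0, 0, 0, 57/2]
Echelon form has 4 nonzero rows, so rank(A) = 4.
The row space has dimension equal to the rank: 4.

4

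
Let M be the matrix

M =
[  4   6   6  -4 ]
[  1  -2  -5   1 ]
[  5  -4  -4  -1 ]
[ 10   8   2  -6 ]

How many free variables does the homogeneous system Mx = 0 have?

Row reduce to echelon form.
R2 ← R2 − (1/4)·R1: [0, -7/2, -13/2, 2]
R3 ← R3 − (5/4)·R1: [0, -23/2, -23/2, 4]
R4 ← R4 − (5/2)·R1: [0, -7, -13, 4]
R3 ← R3 − (23/7)·R2: [0, 0, 69/7, -18/7]
R4 ← R4 − (2)·R2: [0, 0, 0, 0]
3 nonzero rows, so rank(M) = 3.
M has 4 columns; by rank–nullity, nullity = 4 − 3 = 1.

1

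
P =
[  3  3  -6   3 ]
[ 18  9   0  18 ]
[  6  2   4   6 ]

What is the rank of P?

2

Row reduce to echelon form.
R2 ← R2 − (6)·R1: [0, -9, 36, 0]
R3 ← R3 − (2)·R1: [0, -4, 16, 0]
R3 ← R3 − (4/9)·R2: [0, 0, 0, 0]
Echelon form has 2 nonzero rows, so rank(P) = 2.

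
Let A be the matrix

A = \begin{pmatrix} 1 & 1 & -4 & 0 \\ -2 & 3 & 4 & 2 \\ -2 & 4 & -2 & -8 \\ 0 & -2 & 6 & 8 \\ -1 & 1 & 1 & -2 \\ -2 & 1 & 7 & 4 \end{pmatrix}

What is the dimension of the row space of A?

Row reduce to echelon form.
R2 ← R2 + (2)·R1: [0, 5, -4, 2]
R3 ← R3 + (2)·R1: [0, 6, -10, -8]
R5 ← R5 + R1: [0, 2, -3, -2]
R6 ← R6 + (2)·R1: [0, 3, -1, 4]
R3 ← R3 − (6/5)·R2: [0, 0, -26/5, -52/5]
R4 ← R4 + (2/5)·R2: [0, 0, 22/5, 44/5]
R5 ← R5 − (2/5)·R2: [0, 0, -7/5, -14/5]
R6 ← R6 − (3/5)·R2: [0, 0, 7/5, 14/5]
R4 ← R4 + (11/13)·R3: [0, 0, 0, 0]
R5 ← R5 − (7/26)·R3: [0, 0, 0, 0]
R6 ← R6 + (7/26)·R3: [0, 0, 0, 0]
Echelon form has 3 nonzero rows, so rank(A) = 3.
The row space has dimension equal to the rank: 3.

3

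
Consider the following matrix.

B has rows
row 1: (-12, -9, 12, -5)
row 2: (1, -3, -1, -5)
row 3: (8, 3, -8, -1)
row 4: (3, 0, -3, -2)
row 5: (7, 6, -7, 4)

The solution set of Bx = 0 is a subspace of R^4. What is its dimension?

2

Row reduce to echelon form.
R2 ← R2 + (1/12)·R1: [0, -15/4, 0, -65/12]
R3 ← R3 + (2/3)·R1: [0, -3, 0, -13/3]
R4 ← R4 + (1/4)·R1: [0, -9/4, 0, -13/4]
R5 ← R5 + (7/12)·R1: [0, 3/4, 0, 13/12]
R3 ← R3 − (4/5)·R2: [0, 0, 0, 0]
R4 ← R4 − (3/5)·R2: [0, 0, 0, 0]
R5 ← R5 + (1/5)·R2: [0, 0, 0, 0]
2 nonzero rows, so rank(B) = 2.
B has 4 columns; by rank–nullity, nullity = 4 − 2 = 2.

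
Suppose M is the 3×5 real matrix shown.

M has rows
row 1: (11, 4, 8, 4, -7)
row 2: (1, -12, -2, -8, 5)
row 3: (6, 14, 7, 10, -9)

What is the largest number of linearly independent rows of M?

3

Row reduce to echelon form.
R2 ← R2 − (1/11)·R1: [0, -136/11, -30/11, -92/11, 62/11]
R3 ← R3 − (6/11)·R1: [0, 130/11, 29/11, 86/11, -57/11]
R3 ← R3 + (65/68)·R2: [0, 0, 1/34, -3/17, 7/34]
Echelon form has 3 nonzero rows, so rank(M) = 3.
The rank gives the maximum number of linearly independent rows: 3.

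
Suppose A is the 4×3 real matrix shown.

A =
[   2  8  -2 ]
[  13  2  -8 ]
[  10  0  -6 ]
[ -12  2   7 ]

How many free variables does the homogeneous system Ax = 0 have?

Row reduce to echelon form.
R2 ← R2 − (13/2)·R1: [0, -50, 5]
R3 ← R3 − (5)·R1: [0, -40, 4]
R4 ← R4 + (6)·R1: [0, 50, -5]
R3 ← R3 − (4/5)·R2: [0, 0, 0]
R4 ← R4 + R2: [0, 0, 0]
2 nonzero rows, so rank(A) = 2.
A has 3 columns; by rank–nullity, nullity = 3 − 2 = 1.

1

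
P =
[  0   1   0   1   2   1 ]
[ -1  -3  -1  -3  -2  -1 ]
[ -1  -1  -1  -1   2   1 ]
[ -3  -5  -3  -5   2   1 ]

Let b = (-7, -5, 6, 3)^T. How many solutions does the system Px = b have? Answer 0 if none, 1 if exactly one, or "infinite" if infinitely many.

0

Row reduce the augmented matrix [P | b].
Swap R1 ↔ R2
R3 ← R3 − R1: [0, 2, 0, 2, 4, 2, 11]
R4 ← R4 − (3)·R1: [0, 4, 0, 4, 8, 4, 18]
R3 ← R3 − (2)·R2: [0, 0, 0, 0, 0, 0, 25]
R4 ← R4 − (4)·R2: [0, 0, 0, 0, 0, 0, 46]
R4 ← R4 − (46/25)·R3: [0, 0, 0, 0, 0, 0, 0]
The echelon form has 3 nonzero rows; the last pivot sits in the augmented column, so rank(P) = 2 but rank([P|b]) = 3.
Since the ranks differ, the system is inconsistent.
It has no solutions.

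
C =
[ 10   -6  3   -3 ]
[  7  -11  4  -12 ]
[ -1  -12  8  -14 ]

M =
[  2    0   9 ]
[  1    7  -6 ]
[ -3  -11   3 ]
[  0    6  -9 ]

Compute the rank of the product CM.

2

First compute CM:
[[  5, -93, 162],
 [ -9, -193, 249],
 [-38, -256, 213]]
Now row reduce the product.
R2 ← R2 + (9/5)·R1: [0, -1802/5, 2703/5]
R3 ← R3 + (38/5)·R1: [0, -4814/5, 7221/5]
R3 ← R3 − (2407/901)·R2: [0, 0, 0]
2 nonzero rows, so rank(CM) = 2.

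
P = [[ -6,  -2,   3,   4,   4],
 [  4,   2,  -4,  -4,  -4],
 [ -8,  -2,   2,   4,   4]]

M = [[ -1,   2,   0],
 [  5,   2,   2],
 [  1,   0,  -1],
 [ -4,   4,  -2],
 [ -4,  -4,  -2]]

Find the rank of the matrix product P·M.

2

First compute PM:
[[-33, -16, -23],
 [ 34,  12,  24],
 [-32, -20, -22]]
Now row reduce the product.
R2 ← R2 + (34/33)·R1: [0, -148/33, 10/33]
R3 ← R3 − (32/33)·R1: [0, -148/33, 10/33]
R3 ← R3 − R2: [0, 0, 0]
2 nonzero rows, so rank(PM) = 2.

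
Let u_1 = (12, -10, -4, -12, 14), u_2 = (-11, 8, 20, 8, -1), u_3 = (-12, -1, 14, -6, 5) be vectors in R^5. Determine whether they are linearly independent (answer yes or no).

Form the matrix with these vectors as rows and row reduce.
R2 ← R2 + (11/12)·R1: [0, -7/6, 49/3, -3, 71/6]
R3 ← R3 + R1: [0, -11, 10, -18, 19]
R3 ← R3 − (66/7)·R2: [0, 0, -144, 72/7, -648/7]
3 nonzero rows, so the 3 vectors span a space of dimension 3.
Since 3 = 3, the vectors are linearly independent.

yes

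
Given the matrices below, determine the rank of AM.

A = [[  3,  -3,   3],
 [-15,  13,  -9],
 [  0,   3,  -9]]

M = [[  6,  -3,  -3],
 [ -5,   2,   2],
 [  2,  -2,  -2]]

First compute AM:
[[ 39, -21, -21],
 [-173,  89,  89],
 [-33,  24,  24]]
Now row reduce the product.
R2 ← R2 + (173/39)·R1: [0, -54/13, -54/13]
R3 ← R3 + (11/13)·R1: [0, 81/13, 81/13]
R3 ← R3 + (3/2)·R2: [0, 0, 0]
2 nonzero rows, so rank(AM) = 2.

2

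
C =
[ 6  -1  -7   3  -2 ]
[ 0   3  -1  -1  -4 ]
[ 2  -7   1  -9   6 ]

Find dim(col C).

3

Row reduce to echelon form.
R3 ← R3 − (1/3)·R1: [0, -20/3, 10/3, -10, 20/3]
R3 ← R3 + (20/9)·R2: [0, 0, 10/9, -110/9, -20/9]
Echelon form has 3 nonzero rows, so rank(C) = 3.
The column space has dimension equal to the rank: 3.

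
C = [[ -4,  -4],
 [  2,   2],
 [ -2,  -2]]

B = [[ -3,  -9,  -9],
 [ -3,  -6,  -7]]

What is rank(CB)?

1

First compute CB:
[[ 24,  60,  64],
 [-12, -30, -32],
 [ 12,  30,  32]]
Now row reduce the product.
R2 ← R2 + (1/2)·R1: [0, 0, 0]
R3 ← R3 − (1/2)·R1: [0, 0, 0]
1 nonzero row, so rank(CB) = 1.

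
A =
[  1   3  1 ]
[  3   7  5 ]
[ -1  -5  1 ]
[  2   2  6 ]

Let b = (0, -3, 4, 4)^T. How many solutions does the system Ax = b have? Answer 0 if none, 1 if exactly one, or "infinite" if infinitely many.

Row reduce the augmented matrix [A | b].
R2 ← R2 − (3)·R1: [0, -2, 2, -3]
R3 ← R3 + R1: [0, -2, 2, 4]
R4 ← R4 − (2)·R1: [0, -4, 4, 4]
R3 ← R3 − R2: [0, 0, 0, 7]
R4 ← R4 − (2)·R2: [0, 0, 0, 10]
R4 ← R4 − (10/7)·R3: [0, 0, 0, 0]
The echelon form has 3 nonzero rows; the last pivot sits in the augmented column, so rank(A) = 2 but rank([A|b]) = 3.
Since the ranks differ, the system is inconsistent.
It has no solutions.

0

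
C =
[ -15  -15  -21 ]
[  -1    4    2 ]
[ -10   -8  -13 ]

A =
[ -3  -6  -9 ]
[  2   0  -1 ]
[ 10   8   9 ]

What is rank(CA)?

First compute CA:
[[-195, -78, -39],
 [ 31,  22,  23],
 [-116, -44, -19]]
Now row reduce the product.
R2 ← R2 + (31/195)·R1: [0, 48/5, 84/5]
R3 ← R3 − (116/195)·R1: [0, 12/5, 21/5]
R3 ← R3 − (1/4)·R2: [0, 0, 0]
2 nonzero rows, so rank(CA) = 2.

2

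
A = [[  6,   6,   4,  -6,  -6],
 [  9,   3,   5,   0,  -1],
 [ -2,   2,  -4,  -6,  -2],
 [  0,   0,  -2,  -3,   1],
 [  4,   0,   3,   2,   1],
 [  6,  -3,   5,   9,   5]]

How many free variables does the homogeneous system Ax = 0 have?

Row reduce to echelon form.
R2 ← R2 − (3/2)·R1: [0, -6, -1, 9, 8]
R3 ← R3 + (1/3)·R1: [0, 4, -8/3, -8, -4]
R5 ← R5 − (2/3)·R1: [0, -4, 1/3, 6, 5]
R6 ← R6 − R1: [0, -9, 1, 15, 11]
R3 ← R3 + (2/3)·R2: [0, 0, -10/3, -2, 4/3]
R5 ← R5 − (2/3)·R2: [0, 0, 1, 0, -1/3]
R6 ← R6 − (3/2)·R2: [0, 0, 5/2, 3/2, -1]
R4 ← R4 − (3/5)·R3: [0, 0, 0, -9/5, 1/5]
R5 ← R5 + (3/10)·R3: [0, 0, 0, -3/5, 1/15]
R6 ← R6 + (3/4)·R3: [0, 0, 0, 0, 0]
R5 ← R5 − (1/3)·R4: [0, 0, 0, 0, 0]
4 nonzero rows, so rank(A) = 4.
A has 5 columns; by rank–nullity, nullity = 5 − 4 = 1.

1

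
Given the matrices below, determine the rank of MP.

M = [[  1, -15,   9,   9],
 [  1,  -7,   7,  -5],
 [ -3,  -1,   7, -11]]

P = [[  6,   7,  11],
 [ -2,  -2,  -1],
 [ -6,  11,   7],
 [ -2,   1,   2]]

3

First compute MP:
[[-36, 145, 107],
 [-12,  93,  57],
 [-36,  47,  -5]]
Now row reduce the product.
R2 ← R2 − (1/3)·R1: [0, 134/3, 64/3]
R3 ← R3 − R1: [0, -98, -112]
R3 ← R3 + (147/67)·R2: [0, 0, -4368/67]
3 nonzero rows, so rank(MP) = 3.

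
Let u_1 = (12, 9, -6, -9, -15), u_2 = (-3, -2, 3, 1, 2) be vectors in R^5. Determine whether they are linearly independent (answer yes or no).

yes

Form the matrix with these vectors as rows and row reduce.
R2 ← R2 + (1/4)·R1: [0, 1/4, 3/2, -5/4, -7/4]
2 nonzero rows, so the 2 vectors span a space of dimension 2.
Since 2 = 2, the vectors are linearly independent.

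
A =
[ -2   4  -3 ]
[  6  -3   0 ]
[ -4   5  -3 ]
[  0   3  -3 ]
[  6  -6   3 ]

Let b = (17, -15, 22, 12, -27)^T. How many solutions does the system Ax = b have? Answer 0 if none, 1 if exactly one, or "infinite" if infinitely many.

Row reduce the augmented matrix [A | b].
R2 ← R2 + (3)·R1: [0, 9, -9, 36]
R3 ← R3 − (2)·R1: [0, -3, 3, -12]
R5 ← R5 + (3)·R1: [0, 6, -6, 24]
R3 ← R3 + (1/3)·R2: [0, 0, 0, 0]
R4 ← R4 − (1/3)·R2: [0, 0, 0, 0]
R5 ← R5 − (2/3)·R2: [0, 0, 0, 0]
The echelon form has 2 nonzero rows, and every pivot lies in the first 3 columns, so rank(A) = rank([A|b]) = 2.
The system is consistent.
rank = 2 < 3 unknowns, so there are infinitely many solutions.

infinite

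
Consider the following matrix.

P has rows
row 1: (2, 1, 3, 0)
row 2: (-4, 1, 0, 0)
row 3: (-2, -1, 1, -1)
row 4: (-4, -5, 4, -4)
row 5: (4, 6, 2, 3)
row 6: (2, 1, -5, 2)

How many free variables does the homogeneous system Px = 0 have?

1

Row reduce to echelon form.
R2 ← R2 + (2)·R1: [0, 3, 6, 0]
R3 ← R3 + R1: [0, 0, 4, -1]
R4 ← R4 + (2)·R1: [0, -3, 10, -4]
R5 ← R5 − (2)·R1: [0, 4, -4, 3]
R6 ← R6 − R1: [0, 0, -8, 2]
R4 ← R4 + R2: [0, 0, 16, -4]
R5 ← R5 − (4/3)·R2: [0, 0, -12, 3]
R4 ← R4 − (4)·R3: [0, 0, 0, 0]
R5 ← R5 + (3)·R3: [0, 0, 0, 0]
R6 ← R6 + (2)·R3: [0, 0, 0, 0]
3 nonzero rows, so rank(P) = 3.
P has 4 columns; by rank–nullity, nullity = 4 − 3 = 1.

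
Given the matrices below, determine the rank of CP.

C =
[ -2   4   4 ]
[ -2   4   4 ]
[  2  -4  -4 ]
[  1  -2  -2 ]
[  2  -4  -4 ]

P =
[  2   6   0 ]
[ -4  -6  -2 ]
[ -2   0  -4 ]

1

First compute CP:
[[-28, -36, -24],
 [-28, -36, -24],
 [ 28,  36,  24],
 [ 14,  18,  12],
 [ 28,  36,  24]]
Now row reduce the product.
R2 ← R2 − R1: [0, 0, 0]
R3 ← R3 + R1: [0, 0, 0]
R4 ← R4 + (1/2)·R1: [0, 0, 0]
R5 ← R5 + R1: [0, 0, 0]
1 nonzero row, so rank(CP) = 1.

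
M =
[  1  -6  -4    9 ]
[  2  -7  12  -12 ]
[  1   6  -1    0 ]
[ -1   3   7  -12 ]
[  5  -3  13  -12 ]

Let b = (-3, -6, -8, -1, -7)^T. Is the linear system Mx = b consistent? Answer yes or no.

Row reduce the augmented matrix [M | b].
R2 ← R2 − (2)·R1: [0, 5, 20, -30, 0]
R3 ← R3 − R1: [0, 12, 3, -9, -5]
R4 ← R4 + R1: [0, -3, 3, -3, -4]
R5 ← R5 − (5)·R1: [0, 27, 33, -57, 8]
R3 ← R3 − (12/5)·R2: [0, 0, -45, 63, -5]
R4 ← R4 + (3/5)·R2: [0, 0, 15, -21, -4]
R5 ← R5 − (27/5)·R2: [0, 0, -75, 105, 8]
R4 ← R4 + (1/3)·R3: [0, 0, 0, 0, -17/3]
R5 ← R5 − (5/3)·R3: [0, 0, 0, 0, 49/3]
R5 ← R5 + (49/17)·R4: [0, 0, 0, 0, 0]
The echelon form has 4 nonzero rows; the last pivot sits in the augmented column, so rank(M) = 3 but rank([M|b]) = 4.
Since the ranks differ, the system is inconsistent.

no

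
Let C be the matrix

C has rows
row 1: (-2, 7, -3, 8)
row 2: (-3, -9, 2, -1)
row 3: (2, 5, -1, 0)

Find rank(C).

Row reduce to echelon form.
R2 ← R2 − (3/2)·R1: [0, -39/2, 13/2, -13]
R3 ← R3 + R1: [0, 12, -4, 8]
R3 ← R3 + (8/13)·R2: [0, 0, 0, 0]
Echelon form has 2 nonzero rows, so rank(C) = 2.

2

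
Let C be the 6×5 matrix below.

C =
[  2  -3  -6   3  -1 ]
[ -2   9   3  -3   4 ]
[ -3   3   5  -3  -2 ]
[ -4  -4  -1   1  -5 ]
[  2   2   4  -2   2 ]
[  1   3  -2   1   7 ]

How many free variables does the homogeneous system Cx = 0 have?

Row reduce to echelon form.
R2 ← R2 + R1: [0, 6, -3, 0, 3]
R3 ← R3 + (3/2)·R1: [0, -3/2, -4, 3/2, -7/2]
R4 ← R4 + (2)·R1: [0, -10, -13, 7, -7]
R5 ← R5 − R1: [0, 5, 10, -5, 3]
R6 ← R6 − (1/2)·R1: [0, 9/2, 1, -1/2, 15/2]
R3 ← R3 + (1/4)·R2: [0, 0, -19/4, 3/2, -11/4]
R4 ← R4 + (5/3)·R2: [0, 0, -18, 7, -2]
R5 ← R5 − (5/6)·R2: [0, 0, 25/2, -5, 1/2]
R6 ← R6 − (3/4)·R2: [0, 0, 13/4, -1/2, 21/4]
R4 ← R4 − (72/19)·R3: [0, 0, 0, 25/19, 160/19]
R5 ← R5 + (50/19)·R3: [0, 0, 0, -20/19, -128/19]
R6 ← R6 + (13/19)·R3: [0, 0, 0, 10/19, 64/19]
R5 ← R5 + (4/5)·R4: [0, 0, 0, 0, 0]
R6 ← R6 − (2/5)·R4: [0, 0, 0, 0, 0]
4 nonzero rows, so rank(C) = 4.
C has 5 columns; by rank–nullity, nullity = 5 − 4 = 1.

1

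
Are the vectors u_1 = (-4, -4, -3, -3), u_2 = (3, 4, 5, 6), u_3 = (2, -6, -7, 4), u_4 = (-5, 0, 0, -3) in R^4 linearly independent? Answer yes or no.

yes

Form the matrix with these vectors as rows and row reduce.
R2 ← R2 + (3/4)·R1: [0, 1, 11/4, 15/4]
R3 ← R3 + (1/2)·R1: [0, -8, -17/2, 5/2]
R4 ← R4 − (5/4)·R1: [0, 5, 15/4, 3/4]
R3 ← R3 + (8)·R2: [0, 0, 27/2, 65/2]
R4 ← R4 − (5)·R2: [0, 0, -10, -18]
R4 ← R4 + (20/27)·R3: [0, 0, 0, 164/27]
4 nonzero rows, so the 4 vectors span a space of dimension 4.
Since 4 = 4, the vectors are linearly independent.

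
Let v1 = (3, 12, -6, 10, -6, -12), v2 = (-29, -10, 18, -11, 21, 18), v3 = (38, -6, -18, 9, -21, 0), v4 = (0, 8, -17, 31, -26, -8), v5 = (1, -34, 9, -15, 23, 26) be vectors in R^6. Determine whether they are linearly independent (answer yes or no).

Form the matrix with these vectors as rows and row reduce.
R2 ← R2 + (29/3)·R1: [0, 106, -40, 257/3, -37, -98]
R3 ← R3 − (38/3)·R1: [0, -158, 58, -353/3, 55, 152]
R5 ← R5 − (1/3)·R1: [0, -38, 11, -55/3, 25, 30]
R3 ← R3 + (79/53)·R2: [0, 0, -86/53, 1594/159, -8/53, 314/53]
R4 ← R4 − (4/53)·R2: [0, 0, -741/53, 3901/159, -1230/53, -32/53]
R5 ← R5 + (19/53)·R2: [0, 0, -177/53, 656/53, 622/53, -272/53]
R4 ← R4 − (741/86)·R3: [0, 0, 0, -7978/129, -942/43, -2221/43]
R5 ← R5 − (177/86)·R3: [0, 0, 0, -355/43, 518/43, -745/43]
R5 ← R5 − (1065/7978)·R4: [0, 0, 0, 0, 59719/3989, -83215/7978]
5 nonzero rows, so the 5 vectors span a space of dimension 5.
Since 5 = 5, the vectors are linearly independent.

yes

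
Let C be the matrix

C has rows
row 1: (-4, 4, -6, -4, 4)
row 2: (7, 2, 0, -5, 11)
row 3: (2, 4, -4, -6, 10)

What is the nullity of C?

3

Row reduce to echelon form.
R2 ← R2 + (7/4)·R1: [0, 9, -21/2, -12, 18]
R3 ← R3 + (1/2)·R1: [0, 6, -7, -8, 12]
R3 ← R3 − (2/3)·R2: [0, 0, 0, 0, 0]
2 nonzero rows, so rank(C) = 2.
C has 5 columns; by rank–nullity, nullity = 5 − 2 = 3.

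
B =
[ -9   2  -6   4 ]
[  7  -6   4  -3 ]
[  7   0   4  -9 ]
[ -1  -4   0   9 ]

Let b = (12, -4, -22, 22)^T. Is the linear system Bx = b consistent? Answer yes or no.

Row reduce the augmented matrix [B | b].
R2 ← R2 + (7/9)·R1: [0, -40/9, -2/3, 1/9, 16/3]
R3 ← R3 + (7/9)·R1: [0, 14/9, -2/3, -53/9, -38/3]
R4 ← R4 − (1/9)·R1: [0, -38/9, 2/3, 77/9, 62/3]
R3 ← R3 + (7/20)·R2: [0, 0, -9/10, -117/20, -54/5]
R4 ← R4 − (19/20)·R2: [0, 0, 13/10, 169/20, 78/5]
R4 ← R4 + (13/9)·R3: [0, 0, 0, 0, 0]
The echelon form has 3 nonzero rows, and every pivot lies in the first 4 columns, so rank(B) = rank([B|b]) = 3.
The system is consistent.

yes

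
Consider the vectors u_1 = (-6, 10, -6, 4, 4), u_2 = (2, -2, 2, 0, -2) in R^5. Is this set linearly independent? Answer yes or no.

yes

Form the matrix with these vectors as rows and row reduce.
R2 ← R2 + (1/3)·R1: [0, 4/3, 0, 4/3, -2/3]
2 nonzero rows, so the 2 vectors span a space of dimension 2.
Since 2 = 2, the vectors are linearly independent.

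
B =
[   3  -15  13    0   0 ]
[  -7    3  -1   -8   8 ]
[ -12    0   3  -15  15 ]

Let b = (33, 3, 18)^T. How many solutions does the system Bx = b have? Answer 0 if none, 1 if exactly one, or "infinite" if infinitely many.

infinite

Row reduce the augmented matrix [B | b].
R2 ← R2 + (7/3)·R1: [0, -32, 88/3, -8, 8, 80]
R3 ← R3 + (4)·R1: [0, -60, 55, -15, 15, 150]
R3 ← R3 − (15/8)·R2: [0, 0, 0, 0, 0, 0]
The echelon form has 2 nonzero rows, and every pivot lies in the first 5 columns, so rank(B) = rank([B|b]) = 2.
The system is consistent.
rank = 2 < 5 unknowns, so there are infinitely many solutions.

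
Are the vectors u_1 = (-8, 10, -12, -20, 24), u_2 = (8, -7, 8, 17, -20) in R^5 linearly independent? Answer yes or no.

yes

Form the matrix with these vectors as rows and row reduce.
R2 ← R2 + R1: [0, 3, -4, -3, 4]
2 nonzero rows, so the 2 vectors span a space of dimension 2.
Since 2 = 2, the vectors are linearly independent.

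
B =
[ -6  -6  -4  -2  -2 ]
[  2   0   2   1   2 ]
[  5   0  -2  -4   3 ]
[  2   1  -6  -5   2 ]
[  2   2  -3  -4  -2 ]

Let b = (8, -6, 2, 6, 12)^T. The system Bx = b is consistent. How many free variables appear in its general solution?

Row reduce the augmented matrix [B | b].
R2 ← R2 + (1/3)·R1: [0, -2, 2/3, 1/3, 4/3, -10/3]
R3 ← R3 + (5/6)·R1: [0, -5, -16/3, -17/3, 4/3, 26/3]
R4 ← R4 + (1/3)·R1: [0, -1, -22/3, -17/3, 4/3, 26/3]
R5 ← R5 + (1/3)·R1: [0, 0, -13/3, -14/3, -8/3, 44/3]
R3 ← R3 − (5/2)·R2: [0, 0, -7, -13/2, -2, 17]
R4 ← R4 − (1/2)·R2: [0, 0, -23/3, -35/6, 2/3, 31/3]
R4 ← R4 − (23/21)·R3: [0, 0, 0, 9/7, 20/7, -58/7]
R5 ← R5 − (13/21)·R3: [0, 0, 0, -9/14, -10/7, 29/7]
R5 ← R5 + (1/2)·R4: [0, 0, 0, 0, 0, 0]
The echelon form has 4 nonzero rows, and every pivot lies in the first 5 columns, so rank(B) = rank([B|b]) = 4.
The system is consistent.
Free variables = (unknowns) − (rank) = 5 − 4 = 1.

1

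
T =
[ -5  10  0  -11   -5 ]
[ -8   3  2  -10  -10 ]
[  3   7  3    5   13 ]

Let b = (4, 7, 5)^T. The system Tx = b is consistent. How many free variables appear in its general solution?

2

Row reduce the augmented matrix [T | b].
R2 ← R2 − (8/5)·R1: [0, -13, 2, 38/5, -2, 3/5]
R3 ← R3 + (3/5)·R1: [0, 13, 3, -8/5, 10, 37/5]
R3 ← R3 + R2: [0, 0, 5, 6, 8, 8]
The echelon form has 3 nonzero rows, and every pivot lies in the first 5 columns, so rank(T) = rank([T|b]) = 3.
The system is consistent.
Free variables = (unknowns) − (rank) = 5 − 3 = 2.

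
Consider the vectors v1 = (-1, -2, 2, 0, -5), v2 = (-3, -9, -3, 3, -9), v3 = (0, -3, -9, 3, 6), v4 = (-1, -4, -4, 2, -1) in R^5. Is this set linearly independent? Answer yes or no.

Form the matrix with these vectors as rows and row reduce.
R2 ← R2 − (3)·R1: [0, -3, -9, 3, 6]
R4 ← R4 − R1: [0, -2, -6, 2, 4]
R3 ← R3 − R2: [0, 0, 0, 0, 0]
R4 ← R4 − (2/3)·R2: [0, 0, 0, 0, 0]
2 nonzero rows, so the 4 vectors span a space of dimension 2.
Since 2 < 4, the vectors are linearly dependent.

no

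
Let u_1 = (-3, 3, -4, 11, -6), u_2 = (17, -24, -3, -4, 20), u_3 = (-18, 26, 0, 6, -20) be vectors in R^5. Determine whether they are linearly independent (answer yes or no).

yes

Form the matrix with these vectors as rows and row reduce.
R2 ← R2 + (17/3)·R1: [0, -7, -77/3, 175/3, -14]
R3 ← R3 − (6)·R1: [0, 8, 24, -60, 16]
R3 ← R3 + (8/7)·R2: [0, 0, -16/3, 20/3, 0]
3 nonzero rows, so the 3 vectors span a space of dimension 3.
Since 3 = 3, the vectors are linearly independent.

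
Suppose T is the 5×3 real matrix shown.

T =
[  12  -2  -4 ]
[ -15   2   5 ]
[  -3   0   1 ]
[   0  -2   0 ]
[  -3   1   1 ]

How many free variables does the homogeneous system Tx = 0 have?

Row reduce to echelon form.
R2 ← R2 + (5/4)·R1: [0, -1/2, 0]
R3 ← R3 + (1/4)·R1: [0, -1/2, 0]
R5 ← R5 + (1/4)·R1: [0, 1/2, 0]
R3 ← R3 − R2: [0, 0, 0]
R4 ← R4 − (4)·R2: [0, 0, 0]
R5 ← R5 + R2: [0, 0, 0]
2 nonzero rows, so rank(T) = 2.
T has 3 columns; by rank–nullity, nullity = 3 − 2 = 1.

1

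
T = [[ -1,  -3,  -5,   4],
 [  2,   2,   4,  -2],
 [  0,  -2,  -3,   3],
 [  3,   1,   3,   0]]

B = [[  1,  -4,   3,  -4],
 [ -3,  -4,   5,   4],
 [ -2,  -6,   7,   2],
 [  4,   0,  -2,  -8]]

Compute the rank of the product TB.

2

First compute TB:
[[ 34,  46, -61, -50],
 [-20, -40,  48,  24],
 [ 24,  26, -37, -38],
 [ -6, -34,  35,  -2]]
Now row reduce the product.
R2 ← R2 + (10/17)·R1: [0, -220/17, 206/17, -92/17]
R3 ← R3 − (12/17)·R1: [0, -110/17, 103/17, -46/17]
R4 ← R4 + (3/17)·R1: [0, -440/17, 412/17, -184/17]
R3 ← R3 − (1/2)·R2: [0, 0, 0, 0]
R4 ← R4 − (2)·R2: [0, 0, 0, 0]
2 nonzero rows, so rank(TB) = 2.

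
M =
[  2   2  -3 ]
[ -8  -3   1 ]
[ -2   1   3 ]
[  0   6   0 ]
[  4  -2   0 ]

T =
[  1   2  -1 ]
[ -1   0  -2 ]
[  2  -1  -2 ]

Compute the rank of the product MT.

First compute MT:
[[ -6,   7,   0],
 [ -3, -17,  12],
 [  3,  -7,  -6],
 [ -6,   0, -12],
 [  6,   8,   0]]
Now row reduce the product.
R2 ← R2 − (1/2)·R1: [0, -41/2, 12]
R3 ← R3 + (1/2)·R1: [0, -7/2, -6]
R4 ← R4 − R1: [0, -7, -12]
R5 ← R5 + R1: [0, 15, 0]
R3 ← R3 − (7/41)·R2: [0, 0, -330/41]
R4 ← R4 − (14/41)·R2: [0, 0, -660/41]
R5 ← R5 + (30/41)·R2: [0, 0, 360/41]
R4 ← R4 − (2)·R3: [0, 0, 0]
R5 ← R5 + (12/11)·R3: [0, 0, 0]
3 nonzero rows, so rank(MT) = 3.

3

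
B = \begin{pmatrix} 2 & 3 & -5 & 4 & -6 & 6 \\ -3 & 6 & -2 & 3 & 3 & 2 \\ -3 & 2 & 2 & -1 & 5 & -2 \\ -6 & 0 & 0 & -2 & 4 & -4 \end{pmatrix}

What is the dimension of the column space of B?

4

Row reduce to echelon form.
R2 ← R2 + (3/2)·R1: [0, 21/2, -19/2, 9, -6, 11]
R3 ← R3 + (3/2)·R1: [0, 13/2, -11/2, 5, -4, 7]
R4 ← R4 + (3)·R1: [0, 9, -15, 10, -14, 14]
R3 ← R3 − (13/21)·R2: [0, 0, 8/21, -4/7, -2/7, 4/21]
R4 ← R4 − (6/7)·R2: [0, 0, -48/7, 16/7, -62/7, 32/7]
R4 ← R4 + (18)·R3: [0, 0, 0, -8, -14, 8]
Echelon form has 4 nonzero rows, so rank(B) = 4.
The column space has dimension equal to the rank: 4.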